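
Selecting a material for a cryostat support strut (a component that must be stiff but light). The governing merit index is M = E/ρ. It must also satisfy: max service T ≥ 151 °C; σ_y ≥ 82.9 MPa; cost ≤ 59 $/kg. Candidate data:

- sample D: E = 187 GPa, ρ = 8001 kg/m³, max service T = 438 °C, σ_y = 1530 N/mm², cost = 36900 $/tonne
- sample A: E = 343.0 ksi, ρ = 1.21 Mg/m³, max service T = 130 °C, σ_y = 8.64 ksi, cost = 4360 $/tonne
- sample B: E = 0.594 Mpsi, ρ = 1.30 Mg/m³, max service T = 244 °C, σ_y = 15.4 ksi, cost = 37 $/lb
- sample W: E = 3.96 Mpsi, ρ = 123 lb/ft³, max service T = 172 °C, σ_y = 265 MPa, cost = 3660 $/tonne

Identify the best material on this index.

Screen on constraints: max service T ≥ 151 °C; σ_y ≥ 82.9 MPa; cost ≤ 59 $/kg. Survivors: sample D, sample W.
Convert each candidate to consistent units, then evaluate M:
  sample D: E = 187.0 GPa, ρ = 8001 kg/m³
  sample W: E = 27.30 GPa, ρ = 1970 kg/m³
  sample D: M = 23.4 MN·m/kg
  sample W: M = 13.9 MN·m/kg
The maximum is for sample D.

sample D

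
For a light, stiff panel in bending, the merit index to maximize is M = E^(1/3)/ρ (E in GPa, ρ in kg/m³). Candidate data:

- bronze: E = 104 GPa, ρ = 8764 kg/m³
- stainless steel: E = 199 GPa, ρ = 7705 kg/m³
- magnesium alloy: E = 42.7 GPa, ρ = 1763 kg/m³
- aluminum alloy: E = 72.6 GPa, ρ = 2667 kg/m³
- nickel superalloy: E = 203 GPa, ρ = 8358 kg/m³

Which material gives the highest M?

magnesium alloy

Computing M directly (units already consistent):
  magnesium alloy: M = 1.98×10⁻³
  aluminum alloy: M = 1.56×10⁻³
  stainless steel: M = 0.758×10⁻³
  nickel superalloy: M = 0.703×10⁻³
  bronze: M = 0.537×10⁻³
Highest index: magnesium alloy.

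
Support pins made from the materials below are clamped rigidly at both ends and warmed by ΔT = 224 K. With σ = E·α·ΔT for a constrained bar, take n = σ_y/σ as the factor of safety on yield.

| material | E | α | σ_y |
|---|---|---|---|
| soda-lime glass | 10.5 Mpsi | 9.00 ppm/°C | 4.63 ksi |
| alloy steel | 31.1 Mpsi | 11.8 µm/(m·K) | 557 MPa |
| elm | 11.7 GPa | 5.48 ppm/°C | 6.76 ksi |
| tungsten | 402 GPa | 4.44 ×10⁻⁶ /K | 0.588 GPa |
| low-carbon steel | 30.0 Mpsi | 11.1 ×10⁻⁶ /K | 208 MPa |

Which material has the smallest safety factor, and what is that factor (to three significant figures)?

soda-lime glass, n = 0.219

Per material, after unit conversion:
  soda-lime glass: E = 72.39, α = 9.00, σ_y = 31.92 → σ = 146 MPa, n = 0.219
  alloy steel: E = 214.4, α = 11.8, σ_y = 557.0 → σ = 567 MPa, n = 0.983
  elm: E = 11.70, α = 5.48, σ_y = 46.61 → σ = 14.4 MPa, n = 3.25
  tungsten: E = 402.0, α = 4.44, σ_y = 588.0 → σ = 400 MPa, n = 1.47
  low-carbon steel: E = 206.8, α = 11.1, σ_y = 208.0 → σ = 514 MPa, n = 0.404
Soda-lime glass has the lowest safety factor, n = 0.219.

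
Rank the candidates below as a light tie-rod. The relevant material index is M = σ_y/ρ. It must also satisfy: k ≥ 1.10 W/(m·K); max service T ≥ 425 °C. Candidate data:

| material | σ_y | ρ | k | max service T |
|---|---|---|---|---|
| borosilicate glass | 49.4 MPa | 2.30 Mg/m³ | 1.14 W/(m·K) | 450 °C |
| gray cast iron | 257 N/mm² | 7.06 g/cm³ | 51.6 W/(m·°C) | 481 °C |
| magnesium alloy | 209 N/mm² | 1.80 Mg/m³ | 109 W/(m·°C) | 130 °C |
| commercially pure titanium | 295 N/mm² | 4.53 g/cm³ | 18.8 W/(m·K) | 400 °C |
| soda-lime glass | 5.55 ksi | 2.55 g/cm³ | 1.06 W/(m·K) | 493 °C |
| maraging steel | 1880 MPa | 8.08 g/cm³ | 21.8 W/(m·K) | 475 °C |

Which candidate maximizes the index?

maraging steel

Screen on constraints: k ≥ 1.10 W/(m·K); max service T ≥ 425 °C. Survivors: borosilicate glass, gray cast iron, maraging steel.
In SI units:
  borosilicate glass: σ_y = 49.40 MPa, ρ = 2300 kg/m³
  gray cast iron: σ_y = 257.0 MPa, ρ = 7060 kg/m³
  maraging steel: σ_y = 1880 MPa, ρ = 8080 kg/m³
  maraging steel: M = 233 kN·m/kg
  gray cast iron: M = 36.4 kN·m/kg
  borosilicate glass: M = 21.5 kN·m/kg
Highest index: maraging steel.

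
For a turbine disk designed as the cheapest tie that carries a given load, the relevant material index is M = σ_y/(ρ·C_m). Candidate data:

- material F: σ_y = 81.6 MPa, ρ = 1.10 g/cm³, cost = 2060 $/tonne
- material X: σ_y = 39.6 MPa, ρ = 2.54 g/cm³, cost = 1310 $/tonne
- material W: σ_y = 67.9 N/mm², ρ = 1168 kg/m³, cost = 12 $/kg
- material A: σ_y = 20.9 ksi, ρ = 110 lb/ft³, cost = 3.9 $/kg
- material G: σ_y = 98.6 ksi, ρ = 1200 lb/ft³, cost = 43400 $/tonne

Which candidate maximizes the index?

material F

Convert each candidate to consistent units, then evaluate M:
  material F: σ_y = 81.60 MPa, ρ = 1100 kg/m³, cost = 2.060 $/kg
  material X: σ_y = 39.60 MPa, ρ = 2540 kg/m³, cost = 1.310 $/kg
  material W: σ_y = 67.90 MPa, ρ = 1168 kg/m³, cost = 12.00 $/kg
  material A: σ_y = 144.1 MPa, ρ = 1762 kg/m³, cost = 3.900 $/kg
  material G: σ_y = 679.8 MPa, ρ = 19220 kg/m³, cost = 43.40 $/kg
  material F: M = 36.0 kN·m per $
  material A: M = 21.0 kN·m per $
  material X: M = 11.9 kN·m per $
  material W: M = 4.84 kN·m per $
  material G: M = 0.815 kN·m per $
Material F ranks first.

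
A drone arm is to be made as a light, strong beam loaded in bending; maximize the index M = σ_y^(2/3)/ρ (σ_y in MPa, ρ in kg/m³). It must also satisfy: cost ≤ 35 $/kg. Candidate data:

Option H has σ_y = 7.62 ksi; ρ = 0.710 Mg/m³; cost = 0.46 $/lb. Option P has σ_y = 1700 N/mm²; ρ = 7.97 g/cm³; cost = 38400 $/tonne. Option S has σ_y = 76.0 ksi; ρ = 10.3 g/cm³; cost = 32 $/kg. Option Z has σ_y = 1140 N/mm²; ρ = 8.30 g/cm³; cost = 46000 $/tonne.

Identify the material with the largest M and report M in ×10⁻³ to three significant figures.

option H, M = 19.8×10⁻³

Screen on constraints: cost ≤ 35 $/kg. Survivors: option H, option S.
Normalizing units and computing the index:
  option H: σ_y = 52.54 MPa, ρ = 710.0 kg/m³
  option S: σ_y = 524.0 MPa, ρ = 10300 kg/m³
  option H: M = 19.8×10⁻³
  option S: M = 6.31×10⁻³
Option H has the largest M.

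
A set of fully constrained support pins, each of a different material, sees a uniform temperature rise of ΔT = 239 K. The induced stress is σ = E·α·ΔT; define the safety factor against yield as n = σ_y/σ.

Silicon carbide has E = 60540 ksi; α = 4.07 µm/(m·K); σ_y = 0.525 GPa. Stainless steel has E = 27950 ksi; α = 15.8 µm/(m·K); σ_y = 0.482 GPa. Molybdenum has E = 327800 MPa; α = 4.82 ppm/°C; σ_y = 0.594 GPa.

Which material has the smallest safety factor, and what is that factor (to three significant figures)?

In consistent units (E in GPa, α in ×10⁻⁶/K, σ_y in MPa):
  silicon carbide: E = 417.4, α = 4.07, σ_y = 525.0 → σ = 406 MPa, n = 1.29
  stainless steel: E = 192.7, α = 15.8, σ_y = 482.0 → σ = 728 MPa, n = 0.662
  molybdenum: E = 327.8, α = 4.82, σ_y = 594.0 → σ = 378 MPa, n = 1.57
Stainless steel has the lowest safety factor, n = 0.662.

stainless steel, n = 0.662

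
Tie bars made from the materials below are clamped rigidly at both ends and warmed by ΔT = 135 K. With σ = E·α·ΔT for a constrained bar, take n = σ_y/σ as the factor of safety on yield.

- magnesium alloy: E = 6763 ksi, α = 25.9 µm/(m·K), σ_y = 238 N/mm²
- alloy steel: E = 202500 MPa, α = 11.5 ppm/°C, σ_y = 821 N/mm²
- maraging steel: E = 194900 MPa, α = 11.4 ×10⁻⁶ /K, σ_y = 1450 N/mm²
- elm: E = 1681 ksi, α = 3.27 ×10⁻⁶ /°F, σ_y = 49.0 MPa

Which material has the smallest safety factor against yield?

Converting E to GPa, α to ×10⁻⁶/K, σ_y to MPa, then σ and n for each:
  magnesium alloy: E = 46.63, α = 25.9, σ_y = 238.0 → σ = 163 MPa, n = 1.46
  alloy steel: E = 202.5, α = 11.5, σ_y = 821.0 → σ = 314 MPa, n = 2.61
  maraging steel: E = 194.9, α = 11.4, σ_y = 1450 → σ = 300 MPa, n = 4.83
  elm: E = 11.59, α = 5.89, σ_y = 49.00 → σ = 9.21 MPa, n = 5.32
Smallest n: magnesium alloy with n = 1.46.

magnesium alloy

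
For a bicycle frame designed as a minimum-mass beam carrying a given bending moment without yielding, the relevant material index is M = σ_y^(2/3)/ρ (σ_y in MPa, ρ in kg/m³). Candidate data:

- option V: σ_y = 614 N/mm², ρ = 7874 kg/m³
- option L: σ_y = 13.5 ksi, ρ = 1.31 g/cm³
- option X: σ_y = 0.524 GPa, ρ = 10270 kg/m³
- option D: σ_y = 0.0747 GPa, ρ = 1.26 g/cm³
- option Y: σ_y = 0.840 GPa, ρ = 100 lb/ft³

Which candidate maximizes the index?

option Y

Normalizing units and computing the index:
  option V: σ_y = 614.0 MPa, ρ = 7874 kg/m³
  option L: σ_y = 93.08 MPa, ρ = 1310 kg/m³
  option X: σ_y = 524.0 MPa, ρ = 10270 kg/m³
  option D: σ_y = 74.70 MPa, ρ = 1260 kg/m³
  option Y: σ_y = 840.0 MPa, ρ = 1602 kg/m³
  option Y: M = 55.6×10⁻³
  option L: M = 15.7×10⁻³
  option D: M = 14.1×10⁻³
  option V: M = 9.17×10⁻³
  option X: M = 6.33×10⁻³
Highest index: option Y.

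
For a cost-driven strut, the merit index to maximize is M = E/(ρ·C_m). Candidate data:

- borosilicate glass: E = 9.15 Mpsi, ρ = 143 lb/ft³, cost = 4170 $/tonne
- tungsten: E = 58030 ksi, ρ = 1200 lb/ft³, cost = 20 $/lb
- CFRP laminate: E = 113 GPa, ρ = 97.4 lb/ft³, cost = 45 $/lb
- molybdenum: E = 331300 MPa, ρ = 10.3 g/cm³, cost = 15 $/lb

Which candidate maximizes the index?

borosilicate glass

After converting to SI:
  borosilicate glass: E = 63.09 GPa, ρ = 2291 kg/m³, cost = 4.170 $/kg
  tungsten: E = 400.1 GPa, ρ = 19220 kg/m³, cost = 44.09 $/kg
  CFRP laminate: E = 113.0 GPa, ρ = 1560 kg/m³, cost = 99.21 $/kg
  molybdenum: E = 331.3 GPa, ρ = 10300 kg/m³, cost = 33.07 $/kg
  borosilicate glass: M = 6.60 MN·m per $
  molybdenum: M = 0.973 MN·m per $
  CFRP laminate: M = 0.730 MN·m per $
  tungsten: M = 0.472 MN·m per $
Borosilicate glass has the largest M.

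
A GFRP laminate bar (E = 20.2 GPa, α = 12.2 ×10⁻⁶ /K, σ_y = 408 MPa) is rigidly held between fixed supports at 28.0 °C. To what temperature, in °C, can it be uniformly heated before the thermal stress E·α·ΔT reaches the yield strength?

E·α·ΔT = 408.0 MPa ⇒ ΔT = 408.0 / (20.20×10³ × 12.2×10⁻⁶) = 1656 K.
T = 28.0 + 1656 = 1684 °C.

1680 °C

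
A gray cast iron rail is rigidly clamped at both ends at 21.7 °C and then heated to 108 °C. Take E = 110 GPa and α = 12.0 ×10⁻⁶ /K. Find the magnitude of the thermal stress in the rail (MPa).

ΔT = 86.30 K. Constrained thermal stress σ = E·α·ΔT = 110.0×10³ MPa × 12.0×10⁻⁶ × 86.30 = 114 MPa (compressive).

114 MPa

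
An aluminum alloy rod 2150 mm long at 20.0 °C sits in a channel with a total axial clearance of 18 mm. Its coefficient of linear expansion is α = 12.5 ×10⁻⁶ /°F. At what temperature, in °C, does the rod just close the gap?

α = 12.5×10⁻⁶/°F × 9/5 = 22.5×10⁻⁶/K.
α·L₀·ΔT = 18.0 mm ⇒ ΔT = 18.0 / (22.5×10⁻⁶ × 2150.0) = 372.1 K.
T = 20.0 + 372.1 = 392.1 °C.

392 °C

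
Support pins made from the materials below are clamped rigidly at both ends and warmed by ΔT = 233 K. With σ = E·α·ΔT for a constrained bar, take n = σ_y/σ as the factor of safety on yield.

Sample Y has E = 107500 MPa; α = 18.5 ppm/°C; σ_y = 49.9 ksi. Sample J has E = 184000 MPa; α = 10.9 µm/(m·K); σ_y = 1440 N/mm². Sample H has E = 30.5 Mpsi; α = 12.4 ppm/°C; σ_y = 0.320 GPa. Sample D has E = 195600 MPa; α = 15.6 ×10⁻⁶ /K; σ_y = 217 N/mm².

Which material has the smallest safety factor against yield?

With everything in SI (GPa, ×10⁻⁶/K, MPa):
  sample Y: E = 107.5, α = 18.5, σ_y = 344.0 → σ = 463 MPa, n = 0.742
  sample J: E = 184.0, α = 10.9, σ_y = 1440 → σ = 467 MPa, n = 3.08
  sample H: E = 210.3, α = 12.4, σ_y = 320.0 → σ = 608 MPa, n = 0.527
  sample D: E = 195.6, α = 15.6, σ_y = 217.0 → σ = 711 MPa, n = 0.305
Sample D has the lowest safety factor, n = 0.305.

sample D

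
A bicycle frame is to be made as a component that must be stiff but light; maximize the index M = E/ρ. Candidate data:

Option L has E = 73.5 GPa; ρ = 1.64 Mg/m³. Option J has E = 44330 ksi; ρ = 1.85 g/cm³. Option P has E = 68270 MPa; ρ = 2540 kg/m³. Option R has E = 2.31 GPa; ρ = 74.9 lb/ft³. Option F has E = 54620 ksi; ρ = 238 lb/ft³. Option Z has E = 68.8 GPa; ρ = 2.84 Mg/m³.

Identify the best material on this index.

Convert each candidate to consistent units, then evaluate M:
  option L: E = 73.50 GPa, ρ = 1640 kg/m³
  option J: E = 305.6 GPa, ρ = 1850 kg/m³
  option P: E = 68.27 GPa, ρ = 2540 kg/m³
  option R: E = 2.310 GPa, ρ = 1200 kg/m³
  option F: E = 376.6 GPa, ρ = 3812 kg/m³
  option Z: E = 68.80 GPa, ρ = 2840 kg/m³
  option J: M = 165 MN·m/kg
  option F: M = 98.8 MN·m/kg
  option L: M = 44.8 MN·m/kg
  option P: M = 26.9 MN·m/kg
  option Z: M = 24.2 MN·m/kg
  option R: M = 1.93 MN·m/kg
Option J has the largest M.

option J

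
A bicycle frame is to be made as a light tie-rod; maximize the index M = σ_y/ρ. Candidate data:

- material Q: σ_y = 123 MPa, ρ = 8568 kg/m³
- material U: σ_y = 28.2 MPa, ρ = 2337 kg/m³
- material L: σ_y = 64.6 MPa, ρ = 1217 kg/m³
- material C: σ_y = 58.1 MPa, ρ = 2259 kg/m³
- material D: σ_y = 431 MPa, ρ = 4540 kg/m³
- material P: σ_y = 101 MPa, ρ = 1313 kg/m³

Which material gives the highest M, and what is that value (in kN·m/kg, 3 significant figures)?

material D, M = 94.9 kN·m/kg

Evaluate M for each candidate:
  material D: M = 94.9 kN·m/kg
  material P: M = 76.9 kN·m/kg
  material L: M = 53.1 kN·m/kg
  material C: M = 25.7 kN·m/kg
  material Q: M = 14.4 kN·m/kg
  material U: M = 12.1 kN·m/kg
Material D ranks first.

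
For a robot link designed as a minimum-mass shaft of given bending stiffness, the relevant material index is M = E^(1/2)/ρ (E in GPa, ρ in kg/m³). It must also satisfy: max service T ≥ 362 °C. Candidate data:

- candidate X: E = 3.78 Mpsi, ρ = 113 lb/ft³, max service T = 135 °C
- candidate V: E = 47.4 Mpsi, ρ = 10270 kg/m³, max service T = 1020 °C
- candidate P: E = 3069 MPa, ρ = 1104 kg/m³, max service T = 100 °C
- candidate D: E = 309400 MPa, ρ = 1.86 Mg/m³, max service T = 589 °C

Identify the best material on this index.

candidate D

Screen on constraints: max service T ≥ 362 °C. Survivors: candidate V, candidate D.
Putting every candidate on a common basis:
  candidate V: E = 326.8 GPa, ρ = 10270 kg/m³
  candidate D: E = 309.4 GPa, ρ = 1860 kg/m³
  candidate D: M = 9.46×10⁻³
  candidate V: M = 1.76×10⁻³
Candidate D ranks first.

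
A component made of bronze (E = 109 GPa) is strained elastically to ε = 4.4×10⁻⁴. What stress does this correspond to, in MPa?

σ = E·ε = 109000 MPa × 4.4×10⁻⁴ = 48.0 MPa.

48.0 MPa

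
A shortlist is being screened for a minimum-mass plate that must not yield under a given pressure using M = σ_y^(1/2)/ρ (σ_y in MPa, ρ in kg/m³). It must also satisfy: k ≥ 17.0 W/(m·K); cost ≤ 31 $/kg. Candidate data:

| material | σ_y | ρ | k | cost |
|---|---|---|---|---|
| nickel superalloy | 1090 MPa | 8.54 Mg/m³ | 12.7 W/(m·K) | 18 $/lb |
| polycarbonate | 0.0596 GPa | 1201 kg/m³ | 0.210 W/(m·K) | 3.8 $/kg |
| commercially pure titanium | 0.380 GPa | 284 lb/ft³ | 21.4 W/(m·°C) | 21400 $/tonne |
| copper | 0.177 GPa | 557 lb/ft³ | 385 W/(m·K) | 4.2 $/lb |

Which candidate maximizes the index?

Screen on constraints: k ≥ 17.0 W/(m·K); cost ≤ 31 $/kg. Survivors: commercially pure titanium, copper.
After converting to SI:
  commercially pure titanium: σ_y = 380.0 MPa, ρ = 4549 kg/m³
  copper: σ_y = 177.0 MPa, ρ = 8922 kg/m³
  commercially pure titanium: M = 4.29×10⁻³
  copper: M = 1.49×10⁻³
Commercially pure titanium has the largest M.

commercially pure titanium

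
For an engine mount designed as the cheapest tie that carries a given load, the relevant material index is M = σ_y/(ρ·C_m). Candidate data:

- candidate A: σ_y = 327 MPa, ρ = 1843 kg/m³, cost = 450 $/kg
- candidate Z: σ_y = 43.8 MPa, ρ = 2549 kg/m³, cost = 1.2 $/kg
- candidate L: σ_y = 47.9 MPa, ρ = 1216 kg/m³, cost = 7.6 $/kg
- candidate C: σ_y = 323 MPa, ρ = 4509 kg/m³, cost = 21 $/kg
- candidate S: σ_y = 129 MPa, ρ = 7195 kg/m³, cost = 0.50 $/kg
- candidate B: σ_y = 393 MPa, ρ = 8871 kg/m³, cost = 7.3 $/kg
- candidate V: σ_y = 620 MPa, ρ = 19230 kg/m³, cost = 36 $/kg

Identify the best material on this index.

Per-candidate index values:
  candidate S: M = 35.9 kN·m per $
  candidate Z: M = 14.3 kN·m per $
  candidate B: M = 6.07 kN·m per $
  candidate L: M = 5.18 kN·m per $
  candidate C: M = 3.41 kN·m per $
  candidate V: M = 0.896 kN·m per $
  candidate A: M = 0.394 kN·m per $
Candidate S has the largest M.

candidate S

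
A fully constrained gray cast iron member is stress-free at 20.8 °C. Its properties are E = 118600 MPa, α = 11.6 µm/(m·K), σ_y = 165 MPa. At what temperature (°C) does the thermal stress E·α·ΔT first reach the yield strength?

E = 118600 MPa = 118.6 GPa.
E·α·ΔT = 165.0 MPa ⇒ ΔT = 165.0 / (118.6×10³ × 11.6×10⁻⁶) = 119.9 K.
T = 20.8 + 119.9 = 140.7 °C.

141 °C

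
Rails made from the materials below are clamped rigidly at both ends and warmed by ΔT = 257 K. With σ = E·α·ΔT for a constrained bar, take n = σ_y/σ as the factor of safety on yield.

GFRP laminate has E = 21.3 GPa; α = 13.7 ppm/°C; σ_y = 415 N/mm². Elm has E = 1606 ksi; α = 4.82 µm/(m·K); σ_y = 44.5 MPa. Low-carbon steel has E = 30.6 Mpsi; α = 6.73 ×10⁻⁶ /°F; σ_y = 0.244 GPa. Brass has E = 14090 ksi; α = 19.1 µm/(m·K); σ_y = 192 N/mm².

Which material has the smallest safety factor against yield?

low-carbon steel

In consistent units (E in GPa, α in ×10⁻⁶/K, σ_y in MPa):
  GFRP laminate: E = 21.30, α = 13.7, σ_y = 415.0 → σ = 75.0 MPa, n = 5.53
  elm: E = 11.07, α = 4.82, σ_y = 44.50 → σ = 13.7 MPa, n = 3.24
  low-carbon steel: E = 211.0, α = 12.1, σ_y = 244.0 → σ = 657 MPa, n = 0.371
  brass: E = 97.15, α = 19.1, σ_y = 192.0 → σ = 477 MPa, n = 0.403
Smallest n: low-carbon steel with n = 0.371.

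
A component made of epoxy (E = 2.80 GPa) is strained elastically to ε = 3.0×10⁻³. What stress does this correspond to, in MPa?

σ = E·ε = 2800 MPa × 3.0×10⁻³ = 8.40 MPa.

8.40 MPa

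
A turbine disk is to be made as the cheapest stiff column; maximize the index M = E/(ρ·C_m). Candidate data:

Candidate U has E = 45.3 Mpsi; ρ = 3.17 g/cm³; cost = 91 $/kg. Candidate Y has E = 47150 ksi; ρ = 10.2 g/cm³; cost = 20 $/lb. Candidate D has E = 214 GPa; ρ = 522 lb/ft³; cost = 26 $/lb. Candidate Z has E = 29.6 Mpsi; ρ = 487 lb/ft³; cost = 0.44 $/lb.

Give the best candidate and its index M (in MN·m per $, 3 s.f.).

candidate Z, M = 27.0 MN·m per $

In SI units:
  candidate U: E = 312.3 GPa, ρ = 3170 kg/m³, cost = 91.00 $/kg
  candidate Y: E = 325.1 GPa, ρ = 10200 kg/m³, cost = 44.09 $/kg
  candidate D: E = 214.0 GPa, ρ = 8362 kg/m³, cost = 57.32 $/kg
  candidate Z: E = 204.1 GPa, ρ = 7801 kg/m³, cost = 0.9700 $/kg
  candidate Z: M = 27.0 MN·m per $
  candidate U: M = 1.08 MN·m per $
  candidate Y: M = 0.723 MN·m per $
  candidate D: M = 0.447 MN·m per $
The maximum is for candidate Z.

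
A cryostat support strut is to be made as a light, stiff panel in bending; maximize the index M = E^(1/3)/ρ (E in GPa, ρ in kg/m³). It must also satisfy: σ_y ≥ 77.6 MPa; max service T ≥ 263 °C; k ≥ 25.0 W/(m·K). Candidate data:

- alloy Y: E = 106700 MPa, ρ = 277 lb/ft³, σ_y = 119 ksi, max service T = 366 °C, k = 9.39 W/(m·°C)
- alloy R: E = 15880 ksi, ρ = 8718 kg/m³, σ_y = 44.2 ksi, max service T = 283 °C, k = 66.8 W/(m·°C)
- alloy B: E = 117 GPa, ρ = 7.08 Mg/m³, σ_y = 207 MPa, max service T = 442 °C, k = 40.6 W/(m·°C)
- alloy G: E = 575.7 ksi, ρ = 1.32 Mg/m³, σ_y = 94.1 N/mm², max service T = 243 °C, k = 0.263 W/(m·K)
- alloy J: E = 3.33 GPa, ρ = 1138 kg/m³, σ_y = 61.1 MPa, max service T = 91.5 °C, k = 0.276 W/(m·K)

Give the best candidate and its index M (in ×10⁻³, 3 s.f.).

alloy B, M = 0.691×10⁻³

Screen on constraints: σ_y ≥ 77.6 MPa; max service T ≥ 263 °C; k ≥ 25.0 W/(m·K). Survivors: alloy R, alloy B.
Normalizing units and computing the index:
  alloy R: E = 109.5 GPa, ρ = 8718 kg/m³
  alloy B: E = 117.0 GPa, ρ = 7080 kg/m³
  alloy B: M = 0.691×10⁻³
  alloy R: M = 0.549×10⁻³
The maximum is for alloy B.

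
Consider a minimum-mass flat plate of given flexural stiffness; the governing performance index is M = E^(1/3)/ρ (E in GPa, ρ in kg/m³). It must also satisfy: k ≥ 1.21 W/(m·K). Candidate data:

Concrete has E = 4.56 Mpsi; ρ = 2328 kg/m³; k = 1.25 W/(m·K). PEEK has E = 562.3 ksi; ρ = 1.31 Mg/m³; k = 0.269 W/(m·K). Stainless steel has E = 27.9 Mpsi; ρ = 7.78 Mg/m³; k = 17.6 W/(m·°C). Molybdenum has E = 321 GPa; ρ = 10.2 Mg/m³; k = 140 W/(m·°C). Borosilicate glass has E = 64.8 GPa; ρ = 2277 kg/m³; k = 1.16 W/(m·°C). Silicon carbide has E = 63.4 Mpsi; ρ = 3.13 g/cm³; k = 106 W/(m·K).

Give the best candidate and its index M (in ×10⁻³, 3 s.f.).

silicon carbide, M = 2.42×10⁻³

Screen on constraints: k ≥ 1.21 W/(m·K). Survivors: concrete, stainless steel, molybdenum, silicon carbide.
In SI units:
  concrete: E = 31.44 GPa, ρ = 2328 kg/m³
  stainless steel: E = 192.4 GPa, ρ = 7780 kg/m³
  molybdenum: E = 321.0 GPa, ρ = 10200 kg/m³
  silicon carbide: E = 437.1 GPa, ρ = 3130 kg/m³
  silicon carbide: M = 2.42×10⁻³
  concrete: M = 1.36×10⁻³
  stainless steel: M = 0.742×10⁻³
  molybdenum: M = 0.671×10⁻³
The maximum is for silicon carbide.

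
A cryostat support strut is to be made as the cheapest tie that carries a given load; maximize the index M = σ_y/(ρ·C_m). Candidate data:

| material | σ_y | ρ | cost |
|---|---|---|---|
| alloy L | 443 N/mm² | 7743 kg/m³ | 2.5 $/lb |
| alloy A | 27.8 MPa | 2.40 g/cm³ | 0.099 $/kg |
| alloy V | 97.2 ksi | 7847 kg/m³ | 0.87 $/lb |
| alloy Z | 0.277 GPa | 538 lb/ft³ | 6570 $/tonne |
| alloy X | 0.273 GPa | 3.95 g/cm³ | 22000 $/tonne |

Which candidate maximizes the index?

Putting every candidate on a common basis:
  alloy L: σ_y = 443.0 MPa, ρ = 7743 kg/m³, cost = 5.511 $/kg
  alloy A: σ_y = 27.80 MPa, ρ = 2400 kg/m³, cost = 0.09900 $/kg
  alloy V: σ_y = 670.2 MPa, ρ = 7847 kg/m³, cost = 1.918 $/kg
  alloy Z: σ_y = 277.0 MPa, ρ = 8618 kg/m³, cost = 6.570 $/kg
  alloy X: σ_y = 273.0 MPa, ρ = 3950 kg/m³, cost = 22.00 $/kg
  alloy A: M = 117 kN·m per $
  alloy V: M = 44.5 kN·m per $
  alloy L: M = 10.4 kN·m per $
  alloy Z: M = 4.89 kN·m per $
  alloy X: M = 3.14 kN·m per $
Highest index: alloy A.

alloy A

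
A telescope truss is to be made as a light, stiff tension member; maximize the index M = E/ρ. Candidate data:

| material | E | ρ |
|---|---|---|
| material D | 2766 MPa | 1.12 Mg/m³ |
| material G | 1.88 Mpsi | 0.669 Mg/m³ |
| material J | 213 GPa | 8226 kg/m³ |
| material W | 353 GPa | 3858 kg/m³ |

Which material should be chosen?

material W

In SI units:
  material D: E = 2.766 GPa, ρ = 1120 kg/m³
  material G: E = 12.96 GPa, ρ = 669.0 kg/m³
  material J: E = 213.0 GPa, ρ = 8226 kg/m³
  material W: E = 353.0 GPa, ρ = 3858 kg/m³
  material W: M = 91.5 MN·m/kg
  material J: M = 25.9 MN·m/kg
  material G: M = 19.4 MN·m/kg
  material D: M = 2.47 MN·m/kg
Material W ranks first.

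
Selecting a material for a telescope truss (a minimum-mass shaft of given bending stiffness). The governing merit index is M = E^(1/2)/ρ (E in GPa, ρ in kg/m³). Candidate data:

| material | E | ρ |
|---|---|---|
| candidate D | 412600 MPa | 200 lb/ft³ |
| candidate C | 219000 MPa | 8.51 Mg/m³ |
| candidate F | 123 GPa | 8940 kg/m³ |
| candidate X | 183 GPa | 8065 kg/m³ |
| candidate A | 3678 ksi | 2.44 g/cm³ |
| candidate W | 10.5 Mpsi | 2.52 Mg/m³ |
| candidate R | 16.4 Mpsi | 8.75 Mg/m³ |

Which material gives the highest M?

Convert each candidate to consistent units, then evaluate M:
  candidate D: E = 412.6 GPa, ρ = 3204 kg/m³
  candidate C: E = 219.0 GPa, ρ = 8510 kg/m³
  candidate F: E = 123.0 GPa, ρ = 8940 kg/m³
  candidate X: E = 183.0 GPa, ρ = 8065 kg/m³
  candidate A: E = 25.36 GPa, ρ = 2440 kg/m³
  candidate W: E = 72.39 GPa, ρ = 2520 kg/m³
  candidate R: E = 113.1 GPa, ρ = 8750 kg/m³
  candidate D: M = 6.34×10⁻³
  candidate W: M = 3.38×10⁻³
  candidate A: M = 2.06×10⁻³
  candidate C: M = 1.74×10⁻³
  candidate X: M = 1.68×10⁻³
  candidate F: M = 1.24×10⁻³
  candidate R: M = 1.22×10⁻³
Candidate D has the largest M.

candidate D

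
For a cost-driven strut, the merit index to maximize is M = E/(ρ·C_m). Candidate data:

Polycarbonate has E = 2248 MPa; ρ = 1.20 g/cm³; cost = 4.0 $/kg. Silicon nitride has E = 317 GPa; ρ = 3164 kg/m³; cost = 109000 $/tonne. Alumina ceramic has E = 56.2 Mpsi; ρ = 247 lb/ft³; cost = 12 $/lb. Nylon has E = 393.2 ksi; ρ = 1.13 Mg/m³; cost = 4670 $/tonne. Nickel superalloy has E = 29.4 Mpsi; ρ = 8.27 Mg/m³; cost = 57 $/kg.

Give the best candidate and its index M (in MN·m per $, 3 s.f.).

Normalizing units and computing the index:
  polycarbonate: E = 2.248 GPa, ρ = 1200 kg/m³, cost = 4.000 $/kg
  silicon nitride: E = 317.0 GPa, ρ = 3164 kg/m³, cost = 109.0 $/kg
  alumina ceramic: E = 387.5 GPa, ρ = 3957 kg/m³, cost = 26.46 $/kg
  nylon: E = 2.711 GPa, ρ = 1130 kg/m³, cost = 4.670 $/kg
  nickel superalloy: E = 202.7 GPa, ρ = 8270 kg/m³, cost = 57.00 $/kg
  alumina ceramic: M = 3.70 MN·m per $
  silicon nitride: M = 0.919 MN·m per $
  nylon: M = 0.514 MN·m per $
  polycarbonate: M = 0.468 MN·m per $
  nickel superalloy: M = 0.430 MN·m per $
The maximum is for alumina ceramic.

alumina ceramic, M = 3.70 MN·m per $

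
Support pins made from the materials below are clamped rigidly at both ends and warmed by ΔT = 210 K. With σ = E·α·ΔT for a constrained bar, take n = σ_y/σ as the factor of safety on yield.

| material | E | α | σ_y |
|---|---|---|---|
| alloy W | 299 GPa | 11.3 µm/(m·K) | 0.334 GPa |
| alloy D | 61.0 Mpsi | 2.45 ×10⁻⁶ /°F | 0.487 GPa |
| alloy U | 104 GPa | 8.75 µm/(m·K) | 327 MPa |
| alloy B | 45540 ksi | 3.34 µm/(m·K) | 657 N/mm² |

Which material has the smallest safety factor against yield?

alloy W

In consistent units (E in GPa, α in ×10⁻⁶/K, σ_y in MPa):
  alloy W: E = 299.0, α = 11.3, σ_y = 334.0 → σ = 710 MPa, n = 0.471
  alloy D: E = 420.6, α = 4.41, σ_y = 487.0 → σ = 389 MPa, n = 1.25
  alloy U: E = 104.0, α = 8.75, σ_y = 327.0 → σ = 191 MPa, n = 1.71
  alloy B: E = 314.0, α = 3.34, σ_y = 657.0 → σ = 220 MPa, n = 2.98
Alloy W has the lowest safety factor, n = 0.471.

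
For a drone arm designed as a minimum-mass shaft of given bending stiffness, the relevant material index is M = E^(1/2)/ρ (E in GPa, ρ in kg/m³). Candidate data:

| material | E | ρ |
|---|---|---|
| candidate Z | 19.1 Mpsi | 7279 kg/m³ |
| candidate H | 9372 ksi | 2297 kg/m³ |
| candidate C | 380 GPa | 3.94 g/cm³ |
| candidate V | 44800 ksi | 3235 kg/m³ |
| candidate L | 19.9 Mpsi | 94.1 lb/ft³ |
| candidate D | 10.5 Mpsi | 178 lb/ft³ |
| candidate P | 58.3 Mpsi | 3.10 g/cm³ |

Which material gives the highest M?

In SI units:
  candidate Z: E = 131.7 GPa, ρ = 7279 kg/m³
  candidate H: E = 64.62 GPa, ρ = 2297 kg/m³
  candidate C: E = 380.0 GPa, ρ = 3940 kg/m³
  candidate V: E = 308.9 GPa, ρ = 3235 kg/m³
  candidate L: E = 137.2 GPa, ρ = 1507 kg/m³
  candidate D: E = 72.39 GPa, ρ = 2851 kg/m³
  candidate P: E = 402.0 GPa, ρ = 3100 kg/m³
  candidate L: M = 7.77×10⁻³
  candidate P: M = 6.47×10⁻³
  candidate V: M = 5.43×10⁻³
  candidate C: M = 4.95×10⁻³
  candidate H: M = 3.50×10⁻³
  candidate D: M = 2.98×10⁻³
  candidate Z: M = 1.58×10⁻³
Candidate L has the largest M.

candidate L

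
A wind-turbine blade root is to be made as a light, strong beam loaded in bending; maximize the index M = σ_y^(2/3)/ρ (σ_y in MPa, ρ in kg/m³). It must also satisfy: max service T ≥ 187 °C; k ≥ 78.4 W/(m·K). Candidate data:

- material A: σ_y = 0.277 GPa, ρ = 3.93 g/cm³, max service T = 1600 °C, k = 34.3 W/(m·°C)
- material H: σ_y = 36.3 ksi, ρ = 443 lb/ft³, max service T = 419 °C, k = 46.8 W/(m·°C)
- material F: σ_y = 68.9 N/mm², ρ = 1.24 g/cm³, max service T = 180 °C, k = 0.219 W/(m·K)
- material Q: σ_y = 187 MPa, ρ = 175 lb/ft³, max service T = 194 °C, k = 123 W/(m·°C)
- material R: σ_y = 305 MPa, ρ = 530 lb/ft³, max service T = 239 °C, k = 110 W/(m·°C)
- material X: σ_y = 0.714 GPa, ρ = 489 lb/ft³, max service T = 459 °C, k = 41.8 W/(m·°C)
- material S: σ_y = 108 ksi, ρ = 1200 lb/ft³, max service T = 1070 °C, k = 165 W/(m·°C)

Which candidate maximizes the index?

Screen on constraints: max service T ≥ 187 °C; k ≥ 78.4 W/(m·K). Survivors: material Q, material R, material S.
Putting every candidate on a common basis:
  material Q: σ_y = 187.0 MPa, ρ = 2803 kg/m³
  material R: σ_y = 305.0 MPa, ρ = 8490 kg/m³
  material S: σ_y = 744.6 MPa, ρ = 19220 kg/m³
  material Q: M = 11.7×10⁻³
  material R: M = 5.34×10⁻³
  material S: M = 4.27×10⁻³
The maximum is for material Q.

material Q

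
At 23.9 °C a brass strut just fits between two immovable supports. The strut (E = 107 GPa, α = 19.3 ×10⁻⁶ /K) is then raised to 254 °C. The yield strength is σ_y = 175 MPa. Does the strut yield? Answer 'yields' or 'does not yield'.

yields

ΔT = 230.1 K. Constrained thermal stress σ = E·α·ΔT = 107.0×10³ MPa × 19.3×10⁻⁶ × 230.1 = 475 MPa (compressive).
Compare to σ_y = 175 MPa: σ ≥ σ_y, so it yields.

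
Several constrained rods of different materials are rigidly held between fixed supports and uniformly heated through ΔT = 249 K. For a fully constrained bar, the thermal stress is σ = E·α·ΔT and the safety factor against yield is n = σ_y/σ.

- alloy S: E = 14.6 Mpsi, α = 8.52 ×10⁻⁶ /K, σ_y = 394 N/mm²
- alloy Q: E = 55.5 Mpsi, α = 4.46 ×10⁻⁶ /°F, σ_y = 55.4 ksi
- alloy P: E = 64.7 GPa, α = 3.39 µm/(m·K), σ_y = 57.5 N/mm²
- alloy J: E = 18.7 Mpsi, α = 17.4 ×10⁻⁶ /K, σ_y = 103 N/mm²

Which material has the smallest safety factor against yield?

In consistent units (E in GPa, α in ×10⁻⁶/K, σ_y in MPa):
  alloy S: E = 100.7, α = 8.52, σ_y = 394.0 → σ = 214 MPa, n = 1.84
  alloy Q: E = 382.7, α = 8.03, σ_y = 382.0 → σ = 765 MPa, n = 0.499
  alloy P: E = 64.70, α = 3.39, σ_y = 57.50 → σ = 54.6 MPa, n = 1.05
  alloy J: E = 128.9, α = 17.4, σ_y = 103.0 → σ = 559 MPa, n = 0.184
Alloy J has the lowest safety factor, n = 0.184.

alloy J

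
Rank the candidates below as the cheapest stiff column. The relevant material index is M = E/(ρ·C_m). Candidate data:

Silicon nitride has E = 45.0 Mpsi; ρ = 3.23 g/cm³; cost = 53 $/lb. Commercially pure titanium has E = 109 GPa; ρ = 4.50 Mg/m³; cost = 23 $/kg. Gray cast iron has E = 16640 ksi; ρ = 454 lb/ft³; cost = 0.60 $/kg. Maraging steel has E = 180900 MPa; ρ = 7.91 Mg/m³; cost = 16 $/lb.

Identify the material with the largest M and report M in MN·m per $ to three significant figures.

gray cast iron, M = 26.3 MN·m per $

Normalizing units and computing the index:
  silicon nitride: E = 310.3 GPa, ρ = 3230 kg/m³, cost = 116.8 $/kg
  commercially pure titanium: E = 109.0 GPa, ρ = 4500 kg/m³, cost = 23.00 $/kg
  gray cast iron: E = 114.7 GPa, ρ = 7272 kg/m³, cost = 0.6000 $/kg
  maraging steel: E = 180.9 GPa, ρ = 7910 kg/m³, cost = 35.27 $/kg
  gray cast iron: M = 26.3 MN·m per $
  commercially pure titanium: M = 1.05 MN·m per $
  silicon nitride: M = 0.822 MN·m per $
  maraging steel: M = 0.648 MN·m per $
The maximum is for gray cast iron.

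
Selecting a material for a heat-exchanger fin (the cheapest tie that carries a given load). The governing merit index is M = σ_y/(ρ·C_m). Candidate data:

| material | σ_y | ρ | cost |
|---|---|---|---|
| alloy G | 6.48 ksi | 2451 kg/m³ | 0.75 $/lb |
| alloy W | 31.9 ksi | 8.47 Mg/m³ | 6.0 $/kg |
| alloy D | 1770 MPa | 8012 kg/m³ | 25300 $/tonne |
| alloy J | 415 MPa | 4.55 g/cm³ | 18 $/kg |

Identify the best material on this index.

In SI units:
  alloy G: σ_y = 44.68 MPa, ρ = 2451 kg/m³, cost = 1.653 $/kg
  alloy W: σ_y = 219.9 MPa, ρ = 8470 kg/m³, cost = 6.000 $/kg
  alloy D: σ_y = 1770 MPa, ρ = 8012 kg/m³, cost = 25.30 $/kg
  alloy J: σ_y = 415.0 MPa, ρ = 4550 kg/m³, cost = 18.00 $/kg
  alloy G: M = 11.0 kN·m per $
  alloy D: M = 8.73 kN·m per $
  alloy J: M = 5.07 kN·m per $
  alloy W: M = 4.33 kN·m per $
Highest index: alloy G.

alloy G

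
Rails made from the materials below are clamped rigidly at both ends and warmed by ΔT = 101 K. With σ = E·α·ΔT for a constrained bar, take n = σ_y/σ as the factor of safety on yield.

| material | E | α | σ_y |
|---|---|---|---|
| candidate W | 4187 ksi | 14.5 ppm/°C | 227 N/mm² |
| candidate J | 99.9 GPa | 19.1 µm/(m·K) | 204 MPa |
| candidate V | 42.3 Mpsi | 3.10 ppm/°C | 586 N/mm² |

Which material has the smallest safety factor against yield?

Per material, after unit conversion:
  candidate W: E = 28.87, α = 14.5, σ_y = 227.0 → σ = 42.3 MPa, n = 5.37
  candidate J: E = 99.90, α = 19.1, σ_y = 204.0 → σ = 193 MPa, n = 1.06
  candidate V: E = 291.6, α = 3.10, σ_y = 586.0 → σ = 91.3 MPa, n = 6.42
Smallest n: candidate J with n = 1.06.

candidate J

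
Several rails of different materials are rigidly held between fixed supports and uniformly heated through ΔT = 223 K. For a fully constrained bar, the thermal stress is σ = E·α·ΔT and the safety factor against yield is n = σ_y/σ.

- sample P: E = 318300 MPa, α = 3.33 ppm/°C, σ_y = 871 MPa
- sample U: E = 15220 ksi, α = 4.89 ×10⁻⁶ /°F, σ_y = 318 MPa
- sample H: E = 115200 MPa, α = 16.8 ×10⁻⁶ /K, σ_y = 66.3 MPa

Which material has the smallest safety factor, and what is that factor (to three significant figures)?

sample H, n = 0.154

In consistent units (E in GPa, α in ×10⁻⁶/K, σ_y in MPa):
  sample P: E = 318.3, α = 3.33, σ_y = 871.0 → σ = 236 MPa, n = 3.68
  sample U: E = 104.9, α = 8.80, σ_y = 318.0 → σ = 206 MPa, n = 1.54
  sample H: E = 115.2, α = 16.8, σ_y = 66.30 → σ = 432 MPa, n = 0.154
The minimum is sample H at n = 0.154.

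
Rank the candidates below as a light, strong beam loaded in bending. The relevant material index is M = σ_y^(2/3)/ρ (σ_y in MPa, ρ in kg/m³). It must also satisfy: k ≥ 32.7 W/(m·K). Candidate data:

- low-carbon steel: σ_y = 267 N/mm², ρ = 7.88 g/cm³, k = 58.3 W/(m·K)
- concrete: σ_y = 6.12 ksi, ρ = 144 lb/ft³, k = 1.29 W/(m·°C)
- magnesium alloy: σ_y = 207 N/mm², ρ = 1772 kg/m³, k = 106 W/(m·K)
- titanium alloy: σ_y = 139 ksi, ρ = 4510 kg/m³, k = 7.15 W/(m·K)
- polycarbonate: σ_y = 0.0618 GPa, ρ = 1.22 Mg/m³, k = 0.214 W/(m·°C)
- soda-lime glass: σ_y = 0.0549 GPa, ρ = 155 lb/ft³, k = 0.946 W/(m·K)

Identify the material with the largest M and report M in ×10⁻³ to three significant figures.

Screen on constraints: k ≥ 32.7 W/(m·K). Survivors: low-carbon steel, magnesium alloy.
Putting every candidate on a common basis:
  low-carbon steel: σ_y = 267.0 MPa, ρ = 7880 kg/m³
  magnesium alloy: σ_y = 207.0 MPa, ρ = 1772 kg/m³
  magnesium alloy: M = 19.7×10⁻³
  low-carbon steel: M = 5.26×10⁻³
Magnesium alloy ranks first.

magnesium alloy, M = 19.7×10⁻³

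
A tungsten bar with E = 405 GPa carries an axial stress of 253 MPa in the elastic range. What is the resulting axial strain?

ε = σ/E = 253 / 405000 = 6.25×10⁻⁴.

6.25×10⁻⁴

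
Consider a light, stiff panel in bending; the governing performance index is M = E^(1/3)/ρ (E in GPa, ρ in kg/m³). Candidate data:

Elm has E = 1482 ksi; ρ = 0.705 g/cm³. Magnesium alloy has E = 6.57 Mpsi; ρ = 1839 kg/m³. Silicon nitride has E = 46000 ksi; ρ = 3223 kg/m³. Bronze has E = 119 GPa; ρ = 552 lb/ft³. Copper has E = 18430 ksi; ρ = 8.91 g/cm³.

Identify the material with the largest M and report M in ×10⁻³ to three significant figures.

Putting every candidate on a common basis:
  elm: E = 10.22 GPa, ρ = 705.0 kg/m³
  magnesium alloy: E = 45.30 GPa, ρ = 1839 kg/m³
  silicon nitride: E = 317.2 GPa, ρ = 3223 kg/m³
  bronze: E = 119.0 GPa, ρ = 8842 kg/m³
  copper: E = 127.1 GPa, ρ = 8910 kg/m³
  elm: M = 3.08×10⁻³
  silicon nitride: M = 2.12×10⁻³
  magnesium alloy: M = 1.94×10⁻³
  copper: M = 0.564×10⁻³
  bronze: M = 0.556×10⁻³
Highest index: elm.

elm, M = 3.08×10⁻³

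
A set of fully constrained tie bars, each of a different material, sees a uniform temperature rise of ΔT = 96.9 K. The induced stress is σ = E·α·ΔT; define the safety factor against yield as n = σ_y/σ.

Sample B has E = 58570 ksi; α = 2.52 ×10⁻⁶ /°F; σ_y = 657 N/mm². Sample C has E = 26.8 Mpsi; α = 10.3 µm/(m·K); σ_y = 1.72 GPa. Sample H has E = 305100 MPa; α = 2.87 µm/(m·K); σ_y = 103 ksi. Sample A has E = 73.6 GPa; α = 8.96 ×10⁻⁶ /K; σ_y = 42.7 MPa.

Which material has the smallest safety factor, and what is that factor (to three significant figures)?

With everything in SI (GPa, ×10⁻⁶/K, MPa):
  sample B: E = 403.8, α = 4.54, σ_y = 657.0 → σ = 177 MPa, n = 3.70
  sample C: E = 184.8, α = 10.3, σ_y = 1720 → σ = 184 MPa, n = 9.33
  sample H: E = 305.1, α = 2.87, σ_y = 710.2 → σ = 84.8 MPa, n = 8.37
  sample A: E = 73.60, α = 8.96, σ_y = 42.70 → σ = 63.9 MPa, n = 0.668
The minimum is sample A at n = 0.668.

sample A, n = 0.668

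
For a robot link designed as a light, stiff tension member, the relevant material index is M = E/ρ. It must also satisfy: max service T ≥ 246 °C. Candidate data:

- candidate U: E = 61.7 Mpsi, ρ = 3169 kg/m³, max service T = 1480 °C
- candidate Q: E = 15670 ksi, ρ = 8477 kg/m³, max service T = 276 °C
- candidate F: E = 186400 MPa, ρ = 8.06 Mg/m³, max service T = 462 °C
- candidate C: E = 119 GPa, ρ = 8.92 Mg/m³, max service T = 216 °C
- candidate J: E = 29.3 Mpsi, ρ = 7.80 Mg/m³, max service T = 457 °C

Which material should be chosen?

Screen on constraints: max service T ≥ 246 °C. Survivors: candidate U, candidate Q, candidate F, candidate J.
Putting every candidate on a common basis:
  candidate U: E = 425.4 GPa, ρ = 3169 kg/m³
  candidate Q: E = 108.0 GPa, ρ = 8477 kg/m³
  candidate F: E = 186.4 GPa, ρ = 8060 kg/m³
  candidate J: E = 202.0 GPa, ρ = 7800 kg/m³
  candidate U: M = 134 MN·m/kg
  candidate J: M = 25.9 MN·m/kg
  candidate F: M = 23.1 MN·m/kg
  candidate Q: M = 12.7 MN·m/kg
Candidate U has the largest M.

candidate U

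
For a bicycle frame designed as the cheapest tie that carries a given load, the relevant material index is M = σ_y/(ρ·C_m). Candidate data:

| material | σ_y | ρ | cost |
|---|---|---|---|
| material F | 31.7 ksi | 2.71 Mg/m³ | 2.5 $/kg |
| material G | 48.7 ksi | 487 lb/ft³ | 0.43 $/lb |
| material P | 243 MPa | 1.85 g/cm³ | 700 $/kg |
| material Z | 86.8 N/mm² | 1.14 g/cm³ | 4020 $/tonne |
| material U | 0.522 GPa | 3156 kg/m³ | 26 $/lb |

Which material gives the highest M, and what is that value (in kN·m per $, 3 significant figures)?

material G, M = 45.4 kN·m per $

After converting to SI:
  material F: σ_y = 218.6 MPa, ρ = 2710 kg/m³, cost = 2.500 $/kg
  material G: σ_y = 335.8 MPa, ρ = 7801 kg/m³, cost = 0.9480 $/kg
  material P: σ_y = 243.0 MPa, ρ = 1850 kg/m³, cost = 700.0 $/kg
  material Z: σ_y = 86.80 MPa, ρ = 1140 kg/m³, cost = 4.020 $/kg
  material U: σ_y = 522.0 MPa, ρ = 3156 kg/m³, cost = 57.32 $/kg
  material G: M = 45.4 kN·m per $
  material F: M = 32.3 kN·m per $
  material Z: M = 18.9 kN·m per $
  material U: M = 2.89 kN·m per $
  material P: M = 0.188 kN·m per $
Material G ranks first.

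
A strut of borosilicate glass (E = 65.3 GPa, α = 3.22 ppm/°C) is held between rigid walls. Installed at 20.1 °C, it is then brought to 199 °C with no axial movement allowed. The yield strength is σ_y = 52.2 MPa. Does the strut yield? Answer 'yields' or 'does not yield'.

ΔT = 178.9 K. Constrained thermal stress σ = E·α·ΔT = 65.30×10³ MPa × 3.22×10⁻⁶ × 178.9 = 37.6 MPa (compressive).
Compare to σ_y = 52.2 MPa: σ < σ_y, so it does not yield.

does not yield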